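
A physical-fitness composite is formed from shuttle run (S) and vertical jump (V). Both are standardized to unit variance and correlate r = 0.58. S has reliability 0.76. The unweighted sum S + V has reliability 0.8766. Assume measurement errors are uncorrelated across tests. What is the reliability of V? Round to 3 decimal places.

Var(S+V) = 2 + 2·0.58 = 3.160.
True-score variance = ρ_S + ρ_V + 2·0.58, so 0.8766 = (0.76 + ρ_V + 1.16) / 3.160.
ρ_V = 0.8766·3.160 − 0.76 − 1.16 = 0.850.

0.850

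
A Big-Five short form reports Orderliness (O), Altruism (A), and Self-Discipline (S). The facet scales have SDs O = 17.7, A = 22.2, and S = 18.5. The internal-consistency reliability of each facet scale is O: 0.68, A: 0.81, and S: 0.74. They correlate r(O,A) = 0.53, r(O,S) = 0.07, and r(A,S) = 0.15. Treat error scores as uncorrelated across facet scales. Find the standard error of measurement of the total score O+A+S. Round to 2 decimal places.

16.82

Var(total) = 1148.38 + 585.569 = 1733.95.
True-score variance = 865.503 + 585.569 = 1451.07, so reliability = 0.8369.
Error variance = 1733.95 − 1451.07 = 282.877; SEM = √282.877 = 16.82.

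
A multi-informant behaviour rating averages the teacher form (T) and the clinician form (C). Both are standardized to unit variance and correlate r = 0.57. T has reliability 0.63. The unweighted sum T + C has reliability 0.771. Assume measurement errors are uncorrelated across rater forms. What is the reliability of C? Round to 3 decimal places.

Var(T+C) = 2 + 2·0.57 = 3.140.
True-score variance = ρ_T + ρ_C + 2·0.57, so 0.771 = (0.63 + ρ_C + 1.14) / 3.140.
ρ_C = 0.771·3.140 − 0.63 − 1.14 = 0.651.

0.651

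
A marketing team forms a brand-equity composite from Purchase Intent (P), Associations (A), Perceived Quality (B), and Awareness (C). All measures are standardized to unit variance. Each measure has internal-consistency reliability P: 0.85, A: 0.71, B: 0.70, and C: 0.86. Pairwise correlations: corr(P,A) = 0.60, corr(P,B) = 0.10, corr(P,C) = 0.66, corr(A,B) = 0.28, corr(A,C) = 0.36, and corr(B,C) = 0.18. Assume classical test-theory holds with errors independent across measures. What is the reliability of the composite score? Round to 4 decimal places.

Var(P+A+B+C) = 4 + 2·[0.60 + 0.10 + 0.66 + 0.28 + 0.36 + 0.18] = 4 + 4.36 = 8.36.
With uncorrelated errors the cross-covariances are all true-score covariance, so they carry over unchanged; only the diagonal terms shrink to ρᵢσᵢ².
True-score variance = [0.85 + 0.71 + 0.70 + 0.86] + 4.36 = 3.12 + 4.36 = 7.48.
Reliability = 7.48 / 8.36 = 0.8947.

0.8947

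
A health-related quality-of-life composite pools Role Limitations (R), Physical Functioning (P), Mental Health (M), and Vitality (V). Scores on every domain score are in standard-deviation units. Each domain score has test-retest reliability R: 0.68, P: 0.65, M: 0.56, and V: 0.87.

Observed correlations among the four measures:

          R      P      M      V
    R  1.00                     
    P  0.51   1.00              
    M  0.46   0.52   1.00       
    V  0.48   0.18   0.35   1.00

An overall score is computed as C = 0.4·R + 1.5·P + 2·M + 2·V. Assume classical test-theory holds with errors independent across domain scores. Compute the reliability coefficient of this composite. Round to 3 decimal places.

0.840

Var(C) = 0.4² + 1.5² + 2² + 2² + 2·[0.6·0.51 + 0.8·0.46 + 0.8·0.48 + 3·0.52 + 3·0.18 + 4·0.35] = 10.41 + 9.116 = 19.526.
With uncorrelated errors the cross-covariances are all true-score covariance, so they carry over unchanged; only the diagonal terms shrink to ρᵢσᵢ².
True-score variance = [0.4²·0.68 + 1.5²·0.65 + 2²·0.56 + 2²·0.87] + 9.116 = 7.2913 + 9.116 = 16.4073.
Reliability = 16.4073 / 19.526 = 0.840.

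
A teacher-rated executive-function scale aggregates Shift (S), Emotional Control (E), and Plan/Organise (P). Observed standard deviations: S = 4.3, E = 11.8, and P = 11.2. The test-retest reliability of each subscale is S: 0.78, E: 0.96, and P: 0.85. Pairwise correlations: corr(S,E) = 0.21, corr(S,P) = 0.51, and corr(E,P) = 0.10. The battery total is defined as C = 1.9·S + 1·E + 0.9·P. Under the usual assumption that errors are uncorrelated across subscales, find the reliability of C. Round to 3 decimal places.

Var(C) = 1.9²·4.3² + 11.8² + 0.9²·11.2² + 2·[1.9·4.3·11.8·0.21 + 1.71·4.3·11.2·0.51 + 0.9·11.8·11.2·0.10] = 307.595 + 148.28 = 455.875.
With uncorrelated errors the cross-covariances are all true-score covariance, so they carry over unchanged; only the diagonal terms shrink to ρᵢσᵢ².
True-score variance = [1.9²·4.3²·0.78 + 11.8²·0.96 + 0.9²·11.2²·0.85] + 148.28 = 272.1 + 148.28 = 420.38.
Reliability = 420.38 / 455.875 = 0.922.

0.922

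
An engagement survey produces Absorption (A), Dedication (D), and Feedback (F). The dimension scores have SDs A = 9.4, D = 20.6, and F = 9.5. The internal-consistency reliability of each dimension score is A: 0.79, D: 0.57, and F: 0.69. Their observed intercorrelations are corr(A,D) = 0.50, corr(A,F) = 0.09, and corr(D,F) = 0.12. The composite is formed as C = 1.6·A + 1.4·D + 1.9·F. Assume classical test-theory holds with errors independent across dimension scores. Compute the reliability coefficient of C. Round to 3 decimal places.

Var(C) = 1.6²·9.4² + 1.4²·20.6² + 1.9²·9.5² + 2·[2.24·9.4·20.6·0.50 + 3.04·9.4·9.5·0.09 + 2.66·20.6·9.5·0.12] = 1383.75 + 607.553 = 1991.3.
With uncorrelated errors the cross-covariances are all true-score covariance, so they carry over unchanged; only the diagonal terms shrink to ρᵢσᵢ².
True-score variance = [1.6²·9.4²·0.79 + 1.4²·20.6²·0.57 + 1.9²·9.5²·0.69] + 607.553 = 877.598 + 607.553 = 1485.15.
Reliability = 1485.15 / 1991.3 = 0.746.

0.746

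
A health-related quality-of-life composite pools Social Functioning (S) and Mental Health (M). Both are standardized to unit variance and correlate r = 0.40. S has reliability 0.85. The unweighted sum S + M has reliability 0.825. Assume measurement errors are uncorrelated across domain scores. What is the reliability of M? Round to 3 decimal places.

0.660

Var(S+M) = 2 + 2·0.40 = 2.800.
True-score variance = ρ_S + ρ_M + 2·0.40, so 0.825 = (0.85 + ρ_M + 0.80) / 2.800.
ρ_M = 0.825·2.800 − 0.85 − 0.80 = 0.660.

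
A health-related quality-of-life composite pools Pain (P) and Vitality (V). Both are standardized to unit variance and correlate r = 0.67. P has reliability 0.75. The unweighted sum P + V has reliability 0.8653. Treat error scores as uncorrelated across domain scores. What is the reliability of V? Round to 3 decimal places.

0.800

Var(P+V) = 2 + 2·0.67 = 3.340.
True-score variance = ρ_P + ρ_V + 2·0.67, so 0.8653 = (0.75 + ρ_V + 1.34) / 3.340.
ρ_V = 0.8653·3.340 − 0.75 − 1.34 = 0.800.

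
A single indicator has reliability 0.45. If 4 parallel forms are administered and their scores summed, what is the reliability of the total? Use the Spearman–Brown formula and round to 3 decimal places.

ρ_k = kρ / (1 + (k−1)ρ) = 4·0.45 / (1 + 3·0.45) = 1.800 / 2.350 = 0.766.

0.766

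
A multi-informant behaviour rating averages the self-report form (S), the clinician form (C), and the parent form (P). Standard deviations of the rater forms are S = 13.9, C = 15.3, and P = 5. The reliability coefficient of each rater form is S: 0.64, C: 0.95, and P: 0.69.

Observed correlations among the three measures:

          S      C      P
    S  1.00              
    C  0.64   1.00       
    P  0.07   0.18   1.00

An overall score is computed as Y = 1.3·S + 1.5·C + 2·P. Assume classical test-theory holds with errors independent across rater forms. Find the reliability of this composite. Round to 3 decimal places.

0.890

Var(Y) = 1.3²·13.9² + 1.5²·15.3² + 2²·5² + 2·[1.95·13.9·15.3·0.64 + 2.6·13.9·5·0.07 + 3·15.3·5·0.18] = 953.227 + 638.742 = 1591.97.
With uncorrelated errors the cross-covariances are all true-score covariance, so they carry over unchanged; only the diagonal terms shrink to ρᵢσᵢ².
True-score variance = [1.3²·13.9²·0.64 + 1.5²·15.3²·0.95 + 2²·5²·0.69] + 638.742 = 778.343 + 638.742 = 1417.09.
Reliability = 1417.09 / 1591.97 = 0.890.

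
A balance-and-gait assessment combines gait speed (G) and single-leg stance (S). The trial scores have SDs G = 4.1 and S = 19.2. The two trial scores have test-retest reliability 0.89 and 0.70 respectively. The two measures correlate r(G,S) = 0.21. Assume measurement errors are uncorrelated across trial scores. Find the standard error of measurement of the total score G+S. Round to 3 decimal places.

Var(total) = 385.45 + 33.0624 = 418.512.
True-score variance = 273.009 + 33.0624 = 306.071, so reliability = 0.7313.
Error variance = 418.512 − 306.071 = 112.441; SEM = √112.441 = 10.604.

10.604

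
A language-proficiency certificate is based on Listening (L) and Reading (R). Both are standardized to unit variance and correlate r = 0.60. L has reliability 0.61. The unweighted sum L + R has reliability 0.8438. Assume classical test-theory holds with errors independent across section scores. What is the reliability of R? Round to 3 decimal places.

Var(L+R) = 2 + 2·0.60 = 3.200.
True-score variance = ρ_L + ρ_R + 2·0.60, so 0.8438 = (0.61 + ρ_R + 1.20) / 3.200.
ρ_R = 0.8438·3.200 − 0.61 − 1.20 = 0.890.

0.890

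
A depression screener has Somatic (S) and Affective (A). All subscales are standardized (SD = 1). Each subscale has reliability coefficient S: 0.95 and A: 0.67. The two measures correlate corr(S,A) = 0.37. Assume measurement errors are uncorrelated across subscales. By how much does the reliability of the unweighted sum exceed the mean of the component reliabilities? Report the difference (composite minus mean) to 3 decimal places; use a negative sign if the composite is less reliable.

Var(sum) = 2 + 0.74 = 2.74; true-score variance = 1.62 + 0.74 = 2.36; composite reliability = 0.8613.
Mean component reliability = 0.8100.
Difference = 0.8613 − 0.8100 = 0.051.

0.051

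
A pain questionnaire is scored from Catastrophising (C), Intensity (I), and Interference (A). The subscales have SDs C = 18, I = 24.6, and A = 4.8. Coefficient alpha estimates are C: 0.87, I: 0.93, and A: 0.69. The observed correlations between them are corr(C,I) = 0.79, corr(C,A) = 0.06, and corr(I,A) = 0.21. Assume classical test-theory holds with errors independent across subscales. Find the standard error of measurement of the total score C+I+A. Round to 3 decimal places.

9.572

Var(total) = 952.2 + 759.586 = 1711.79.
True-score variance = 860.576 + 759.586 = 1620.16, so reliability = 0.9465.
Error variance = 1711.79 − 1620.16 = 91.6236; SEM = √91.6236 = 9.572.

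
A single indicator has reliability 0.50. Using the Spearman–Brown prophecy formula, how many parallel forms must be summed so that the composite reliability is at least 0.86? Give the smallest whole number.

k ≥ ρ*(1−ρ₁)/(ρ₁(1−ρ*)) = 0.86·0.50 / (0.50·0.14) = 6.143.
Smallest integer k = 7.

7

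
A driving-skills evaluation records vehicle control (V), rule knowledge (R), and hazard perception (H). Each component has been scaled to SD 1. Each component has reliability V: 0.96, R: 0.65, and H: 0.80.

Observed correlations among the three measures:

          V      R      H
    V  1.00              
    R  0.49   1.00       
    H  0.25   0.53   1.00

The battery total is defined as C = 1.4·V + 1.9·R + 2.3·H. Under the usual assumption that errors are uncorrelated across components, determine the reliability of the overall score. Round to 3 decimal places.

0.878

Var(C) = 1.4² + 1.9² + 2.3² + 2·[2.66·0.49 + 3.22·0.25 + 4.37·0.53] = 10.86 + 8.849 = 19.709.
Because errors are independent across components, Cov(Tᵢ,Tⱼ) = Cov(Xᵢ,Xⱼ); the off-diagonal part of the true-score variance is the same as above.
True-score variance = [1.4²·0.96 + 1.9²·0.65 + 2.3²·0.80] + 8.849 = 8.4601 + 8.849 = 17.3091.
Reliability = 17.3091 / 19.709 = 0.878.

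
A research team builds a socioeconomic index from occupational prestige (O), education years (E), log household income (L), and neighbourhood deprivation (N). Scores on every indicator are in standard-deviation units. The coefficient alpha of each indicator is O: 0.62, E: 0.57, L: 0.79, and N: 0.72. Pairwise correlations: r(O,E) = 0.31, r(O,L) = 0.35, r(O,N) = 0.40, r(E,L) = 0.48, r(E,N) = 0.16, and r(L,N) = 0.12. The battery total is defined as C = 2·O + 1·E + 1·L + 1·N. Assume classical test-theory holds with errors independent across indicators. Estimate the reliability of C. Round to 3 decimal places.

Var(C) = 2² + 1 + 1 + 1 + 2·[2·0.31 + 2·0.35 + 2·0.40 + 0.48 + 0.16 + 0.12] = 7 + 5.76 = 12.76.
Because errors are independent across components, Cov(Tᵢ,Tⱼ) = Cov(Xᵢ,Xⱼ); the off-diagonal part of the true-score variance is the same as above.
True-score variance = [2²·0.62 + 0.57 + 0.79 + 0.72] + 5.76 = 4.56 + 5.76 = 10.32.
Reliability = 10.32 / 12.76 = 0.809.

0.809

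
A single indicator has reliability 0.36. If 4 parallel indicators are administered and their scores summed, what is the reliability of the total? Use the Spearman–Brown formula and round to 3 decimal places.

ρ_k = kρ / (1 + (k−1)ρ) = 4·0.36 / (1 + 3·0.36) = 1.440 / 2.080 = 0.692.

0.692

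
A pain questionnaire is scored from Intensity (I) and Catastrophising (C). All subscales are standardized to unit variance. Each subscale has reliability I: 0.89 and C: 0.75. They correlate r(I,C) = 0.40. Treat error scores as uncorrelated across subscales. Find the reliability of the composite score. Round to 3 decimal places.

Var(I+C) = 2 + 2·[0.40] = 2 + 0.8 = 2.8.
Because errors are independent across components, Cov(Tᵢ,Tⱼ) = Cov(Xᵢ,Xⱼ); the off-diagonal part of the true-score variance is the same as above.
True-score variance = [0.89 + 0.75] + 0.8 = 1.64 + 0.8 = 2.44.
Reliability = 2.44 / 2.8 = 0.871.

0.871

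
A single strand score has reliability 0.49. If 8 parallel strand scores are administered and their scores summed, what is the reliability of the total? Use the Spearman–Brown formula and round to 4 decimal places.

0.8849

ρ_k = kρ / (1 + (k−1)ρ) = 8·0.49 / (1 + 7·0.49) = 3.920 / 4.430 = 0.8849.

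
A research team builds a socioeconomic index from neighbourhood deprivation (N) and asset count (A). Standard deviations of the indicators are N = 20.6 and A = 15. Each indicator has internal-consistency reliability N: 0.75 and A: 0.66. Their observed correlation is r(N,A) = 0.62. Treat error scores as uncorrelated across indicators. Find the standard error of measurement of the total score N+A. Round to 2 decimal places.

Var(total) = 649.36 + 383.16 = 1032.52.
True-score variance = 466.77 + 383.16 = 849.93, so reliability = 0.8232.
Error variance = 1032.52 − 849.93 = 182.59; SEM = √182.59 = 13.51.

13.51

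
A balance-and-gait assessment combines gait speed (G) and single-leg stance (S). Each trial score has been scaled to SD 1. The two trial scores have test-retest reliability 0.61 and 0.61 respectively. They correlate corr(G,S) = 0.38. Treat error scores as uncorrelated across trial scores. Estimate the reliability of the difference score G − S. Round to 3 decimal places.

Var(G−S) = 1 + 1 − 2·0.38 = 2 − 0.76 = 1.24.
Because errors are independent across components, Cov(Tᵢ,Tⱼ) = Cov(Xᵢ,Xⱼ); the off-diagonal part of the true-score variance is the same as above.
True-score variance = [0.61 + 0.61] − 0.76 = 1.22 − 0.76 = 0.46.
Reliability = 0.46 / 1.24 = 0.371.

0.371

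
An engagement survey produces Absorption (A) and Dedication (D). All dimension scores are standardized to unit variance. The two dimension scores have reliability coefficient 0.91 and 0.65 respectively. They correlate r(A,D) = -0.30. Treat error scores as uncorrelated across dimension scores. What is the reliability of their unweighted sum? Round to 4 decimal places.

0.6857

Var(A+D) = 2 + 2·[(-0.30)] = 2 − 0.6 = 1.4.
Because errors are independent across components, Cov(Tᵢ,Tⱼ) = Cov(Xᵢ,Xⱼ); the off-diagonal part of the true-score variance is the same as above.
True-score variance = [0.91 + 0.65] − 0.6 = 1.56 − 0.6 = 0.96.
Reliability = 0.96 / 1.4 = 0.6857.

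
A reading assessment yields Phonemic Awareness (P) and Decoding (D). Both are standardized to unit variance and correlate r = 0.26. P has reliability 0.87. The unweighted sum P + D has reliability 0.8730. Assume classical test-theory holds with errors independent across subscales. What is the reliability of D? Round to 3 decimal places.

0.810

Var(P+D) = 2 + 2·0.26 = 2.520.
True-score variance = ρ_P + ρ_D + 2·0.26, so 0.8730 = (0.87 + ρ_D + 0.52) / 2.520.
ρ_D = 0.8730·2.520 − 0.87 − 0.52 = 0.810.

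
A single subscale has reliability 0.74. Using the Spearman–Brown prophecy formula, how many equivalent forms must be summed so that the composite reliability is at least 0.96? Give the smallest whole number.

9

k ≥ ρ*(1−ρ₁)/(ρ₁(1−ρ*)) = 0.96·0.26 / (0.74·0.04) = 8.432.
Smallest integer k = 9.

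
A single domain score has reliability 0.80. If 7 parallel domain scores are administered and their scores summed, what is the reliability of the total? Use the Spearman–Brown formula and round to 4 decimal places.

ρ_k = kρ / (1 + (k−1)ρ) = 7·0.80 / (1 + 6·0.80) = 5.600 / 5.800 = 0.9655.

0.9655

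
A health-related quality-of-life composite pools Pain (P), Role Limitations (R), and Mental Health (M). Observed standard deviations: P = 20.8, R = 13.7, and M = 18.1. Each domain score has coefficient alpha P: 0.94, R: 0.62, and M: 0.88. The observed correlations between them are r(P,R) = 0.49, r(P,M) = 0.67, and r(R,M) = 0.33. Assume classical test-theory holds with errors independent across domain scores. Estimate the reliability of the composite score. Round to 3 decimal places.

Var(P+R+M) = 20.8² + 13.7² + 18.1² + 2·[20.8·13.7·0.49 + 20.8·18.1·0.67 + 13.7·18.1·0.33] = 947.94 + 947.404 = 1895.34.
With uncorrelated errors the cross-covariances are all true-score covariance, so they carry over unchanged; only the diagonal terms shrink to ρᵢσᵢ².
True-score variance = [20.8²·0.94 + 13.7²·0.62 + 18.1²·0.88] + 947.404 = 811.346 + 947.404 = 1758.75.
Reliability = 1758.75 / 1895.34 = 0.928.

0.928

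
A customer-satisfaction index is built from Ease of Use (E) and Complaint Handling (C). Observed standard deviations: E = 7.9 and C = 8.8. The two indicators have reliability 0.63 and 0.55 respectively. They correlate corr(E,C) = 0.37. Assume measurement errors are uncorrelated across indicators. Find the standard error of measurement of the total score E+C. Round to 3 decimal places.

Var(total) = 139.85 + 51.4448 = 191.295.
True-score variance = 81.9103 + 51.4448 = 133.355, so reliability = 0.6971.
Error variance = 191.295 − 133.355 = 57.9397; SEM = √57.9397 = 7.612.

7.612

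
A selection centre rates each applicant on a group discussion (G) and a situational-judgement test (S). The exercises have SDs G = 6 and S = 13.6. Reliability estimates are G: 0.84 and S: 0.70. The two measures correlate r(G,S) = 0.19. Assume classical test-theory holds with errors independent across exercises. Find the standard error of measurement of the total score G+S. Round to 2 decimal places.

7.83

Var(total) = 220.96 + 31.008 = 251.968.
True-score variance = 159.712 + 31.008 = 190.72, so reliability = 0.7569.
Error variance = 251.968 − 190.72 = 61.248; SEM = √61.248 = 7.83.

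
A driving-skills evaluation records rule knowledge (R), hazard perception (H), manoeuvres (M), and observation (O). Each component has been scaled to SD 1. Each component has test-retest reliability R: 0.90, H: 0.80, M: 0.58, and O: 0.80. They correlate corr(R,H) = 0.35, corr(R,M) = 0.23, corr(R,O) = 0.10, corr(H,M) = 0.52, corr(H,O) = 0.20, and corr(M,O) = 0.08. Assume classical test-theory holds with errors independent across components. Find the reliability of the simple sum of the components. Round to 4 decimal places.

Var(R+H+M+O) = 4 + 2·[0.35 + 0.23 + 0.10 + 0.52 + 0.20 + 0.08] = 4 + 2.96 = 6.96.
Under uncorrelated errors the observed covariances equal the true-score covariances, so only the own-variance terms attenuate.
True-score variance = [0.90 + 0.80 + 0.58 + 0.80] + 2.96 = 3.08 + 2.96 = 6.04.
Reliability = 6.04 / 6.96 = 0.8678.

0.8678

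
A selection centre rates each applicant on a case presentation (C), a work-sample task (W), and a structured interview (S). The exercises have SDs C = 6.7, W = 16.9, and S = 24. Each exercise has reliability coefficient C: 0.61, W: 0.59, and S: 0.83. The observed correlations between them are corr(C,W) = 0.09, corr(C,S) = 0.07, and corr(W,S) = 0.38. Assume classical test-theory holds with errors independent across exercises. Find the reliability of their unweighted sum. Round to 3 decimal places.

0.815

Var(C+W+S) = 6.7² + 16.9² + 24² + 2·[6.7·16.9·0.09 + 6.7·24·0.07 + 16.9·24·0.38] = 906.5 + 351.149 = 1257.65.
Because errors are independent across components, Cov(Tᵢ,Tⱼ) = Cov(Xᵢ,Xⱼ); the off-diagonal part of the true-score variance is the same as above.
True-score variance = [6.7²·0.61 + 16.9²·0.59 + 24²·0.83] + 351.149 = 673.973 + 351.149 = 1025.12.
Reliability = 1025.12 / 1257.65 = 0.815.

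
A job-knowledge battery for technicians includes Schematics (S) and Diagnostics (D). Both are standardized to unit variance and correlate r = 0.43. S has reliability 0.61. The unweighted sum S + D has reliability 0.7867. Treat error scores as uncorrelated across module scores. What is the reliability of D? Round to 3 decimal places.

Var(S+D) = 2 + 2·0.43 = 2.860.
True-score variance = ρ_S + ρ_D + 2·0.43, so 0.7867 = (0.61 + ρ_D + 0.86) / 2.860.
ρ_D = 0.7867·2.860 − 0.61 − 0.86 = 0.780.

0.780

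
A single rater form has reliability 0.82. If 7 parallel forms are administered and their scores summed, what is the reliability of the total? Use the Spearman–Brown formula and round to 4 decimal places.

ρ_k = kρ / (1 + (k−1)ρ) = 7·0.82 / (1 + 6·0.82) = 5.740 / 5.920 = 0.9696.

0.9696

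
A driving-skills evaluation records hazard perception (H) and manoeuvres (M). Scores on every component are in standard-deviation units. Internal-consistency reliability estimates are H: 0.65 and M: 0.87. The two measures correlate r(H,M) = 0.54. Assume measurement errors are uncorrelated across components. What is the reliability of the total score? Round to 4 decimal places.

0.8442

Var(H+M) = 2 + 2·[0.54] = 2 + 1.08 = 3.08.
Because errors are independent across components, Cov(Tᵢ,Tⱼ) = Cov(Xᵢ,Xⱼ); the off-diagonal part of the true-score variance is the same as above.
True-score variance = [0.65 + 0.87] + 1.08 = 1.52 + 1.08 = 2.6.
Reliability = 2.6 / 3.08 = 0.8442.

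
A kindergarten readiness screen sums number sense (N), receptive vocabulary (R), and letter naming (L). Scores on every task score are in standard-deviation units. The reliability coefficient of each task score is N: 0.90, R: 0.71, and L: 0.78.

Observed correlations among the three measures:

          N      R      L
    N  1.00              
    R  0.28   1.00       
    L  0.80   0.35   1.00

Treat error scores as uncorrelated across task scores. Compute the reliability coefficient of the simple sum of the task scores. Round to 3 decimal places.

0.896

Var(N+R+L) = 3 + 2·[0.28 + 0.80 + 0.35] = 3 + 2.86 = 5.86.
With uncorrelated errors the cross-covariances are all true-score covariance, so they carry over unchanged; only the diagonal terms shrink to ρᵢσᵢ².
True-score variance = [0.90 + 0.71 + 0.78] + 2.86 = 2.39 + 2.86 = 5.25.
Reliability = 5.25 / 5.86 = 0.896.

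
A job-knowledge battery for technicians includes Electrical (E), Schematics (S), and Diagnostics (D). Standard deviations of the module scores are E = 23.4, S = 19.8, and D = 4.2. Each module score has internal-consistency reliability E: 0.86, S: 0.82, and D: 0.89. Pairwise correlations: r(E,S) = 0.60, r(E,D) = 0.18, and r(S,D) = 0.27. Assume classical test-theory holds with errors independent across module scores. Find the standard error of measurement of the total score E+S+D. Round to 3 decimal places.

Var(total) = 957.24 + 636.271 = 1593.51.
True-score variance = 808.074 + 636.271 = 1444.35, so reliability = 0.9064.
Error variance = 1593.51 − 1444.35 = 149.166; SEM = √149.166 = 12.213.

12.213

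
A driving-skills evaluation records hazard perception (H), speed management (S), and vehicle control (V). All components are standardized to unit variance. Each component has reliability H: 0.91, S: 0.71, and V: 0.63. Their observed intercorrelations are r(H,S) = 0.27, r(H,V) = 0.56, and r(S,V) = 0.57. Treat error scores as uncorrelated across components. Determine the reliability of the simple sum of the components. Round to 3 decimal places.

0.871

Var(H+S+V) = 3 + 2·[0.27 + 0.56 + 0.57] = 3 + 2.8 = 5.8.
Because errors are independent across components, Cov(Tᵢ,Tⱼ) = Cov(Xᵢ,Xⱼ); the off-diagonal part of the true-score variance is the same as above.
True-score variance = [0.91 + 0.71 + 0.63] + 2.8 = 2.25 + 2.8 = 5.05.
Reliability = 5.05 / 5.8 = 0.871.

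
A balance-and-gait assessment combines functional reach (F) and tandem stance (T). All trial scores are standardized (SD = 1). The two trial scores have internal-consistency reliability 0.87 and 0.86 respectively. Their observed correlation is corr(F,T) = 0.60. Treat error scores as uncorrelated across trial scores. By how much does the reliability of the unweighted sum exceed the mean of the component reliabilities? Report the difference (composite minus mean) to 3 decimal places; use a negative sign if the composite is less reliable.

0.051

Var(sum) = 2 + 1.2 = 3.2; true-score variance = 1.73 + 1.2 = 2.93; composite reliability = 0.9156.
Mean component reliability = 0.8650.
Difference = 0.9156 − 0.8650 = 0.051.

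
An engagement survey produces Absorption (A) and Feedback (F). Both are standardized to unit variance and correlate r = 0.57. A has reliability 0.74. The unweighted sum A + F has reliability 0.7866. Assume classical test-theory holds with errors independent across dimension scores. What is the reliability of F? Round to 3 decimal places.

0.590

Var(A+F) = 2 + 2·0.57 = 3.140.
True-score variance = ρ_A + ρ_F + 2·0.57, so 0.7866 = (0.74 + ρ_F + 1.14) / 3.140.
ρ_F = 0.7866·3.140 − 0.74 − 1.14 = 0.590.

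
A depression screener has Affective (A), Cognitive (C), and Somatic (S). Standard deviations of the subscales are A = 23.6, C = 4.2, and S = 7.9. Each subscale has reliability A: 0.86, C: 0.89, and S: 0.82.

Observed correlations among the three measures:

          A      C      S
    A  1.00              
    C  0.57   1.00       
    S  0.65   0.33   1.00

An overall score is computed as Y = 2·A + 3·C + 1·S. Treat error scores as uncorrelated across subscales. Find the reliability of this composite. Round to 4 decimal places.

0.9074

Var(Y) = 2²·23.6² + 3²·4.2² + 7.9² + 2·[6·23.6·4.2·0.57 + 2·23.6·7.9·0.65 + 3·4.2·7.9·0.33] = 2449.01 + 1228.42 = 3677.43.
With uncorrelated errors the cross-covariances are all true-score covariance, so they carry over unchanged; only the diagonal terms shrink to ρᵢσᵢ².
True-score variance = [2²·23.6²·0.86 + 3²·4.2²·0.89 + 7.9²·0.82] + 1228.42 = 2108.41 + 1228.42 = 3336.84.
Reliability = 3336.84 / 3677.43 = 0.9074.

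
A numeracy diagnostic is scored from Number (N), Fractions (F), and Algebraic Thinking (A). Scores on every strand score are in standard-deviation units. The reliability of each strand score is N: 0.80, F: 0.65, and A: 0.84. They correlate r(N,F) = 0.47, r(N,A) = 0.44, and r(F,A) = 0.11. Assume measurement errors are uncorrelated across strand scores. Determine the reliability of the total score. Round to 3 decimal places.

Var(N+F+A) = 3 + 2·[0.47 + 0.44 + 0.11] = 3 + 2.04 = 5.04.
With uncorrelated errors the cross-covariances are all true-score covariance, so they carry over unchanged; only the diagonal terms shrink to ρᵢσᵢ².
True-score variance = [0.80 + 0.65 + 0.84] + 2.04 = 2.29 + 2.04 = 4.33.
Reliability = 4.33 / 5.04 = 0.859.

0.859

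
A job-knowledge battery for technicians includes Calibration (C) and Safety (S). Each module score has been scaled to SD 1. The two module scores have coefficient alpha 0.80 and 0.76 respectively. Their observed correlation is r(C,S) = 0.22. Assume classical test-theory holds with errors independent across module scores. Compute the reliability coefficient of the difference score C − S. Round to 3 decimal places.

0.718

Var(C−S) = 1 + 1 − 2·0.22 = 2 − 0.44 = 1.56.
Because errors are independent across components, Cov(Tᵢ,Tⱼ) = Cov(Xᵢ,Xⱼ); the off-diagonal part of the true-score variance is the same as above.
True-score variance = [0.80 + 0.76] − 0.44 = 1.56 − 0.44 = 1.12.
Reliability = 1.12 / 1.56 = 0.718.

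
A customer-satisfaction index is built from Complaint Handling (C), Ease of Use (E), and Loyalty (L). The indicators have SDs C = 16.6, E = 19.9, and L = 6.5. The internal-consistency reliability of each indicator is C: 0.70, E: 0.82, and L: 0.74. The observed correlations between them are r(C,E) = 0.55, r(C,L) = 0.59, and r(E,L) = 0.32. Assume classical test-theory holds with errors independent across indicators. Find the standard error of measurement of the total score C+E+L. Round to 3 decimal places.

Var(total) = 713.82 + 573.48 = 1287.3.
True-score variance = 548.885 + 573.48 = 1122.37, so reliability = 0.8719.
Error variance = 1287.3 − 1122.37 = 164.935; SEM = √164.935 = 12.843.

12.843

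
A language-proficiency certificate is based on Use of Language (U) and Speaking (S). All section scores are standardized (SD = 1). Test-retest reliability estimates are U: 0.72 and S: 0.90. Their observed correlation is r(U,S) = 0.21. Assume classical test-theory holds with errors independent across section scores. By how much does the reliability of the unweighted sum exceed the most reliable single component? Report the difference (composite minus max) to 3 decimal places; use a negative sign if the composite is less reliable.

-0.057

Var(sum) = 2 + 0.42 = 2.42; true-score variance = 1.62 + 0.42 = 2.04; composite reliability = 0.8430.
Max component reliability = 0.9000.
Difference = 0.8430 − 0.9000 = -0.057.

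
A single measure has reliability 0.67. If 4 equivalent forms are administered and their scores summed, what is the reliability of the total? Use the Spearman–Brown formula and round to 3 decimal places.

0.890

ρ_k = kρ / (1 + (k−1)ρ) = 4·0.67 / (1 + 3·0.67) = 2.680 / 3.010 = 0.890.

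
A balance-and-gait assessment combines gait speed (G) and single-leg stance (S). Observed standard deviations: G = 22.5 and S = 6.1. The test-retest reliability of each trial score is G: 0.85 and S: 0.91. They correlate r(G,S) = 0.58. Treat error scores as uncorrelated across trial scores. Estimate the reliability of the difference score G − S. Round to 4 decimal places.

Var(G−S) = 22.5² + 6.1² − 2·22.5·6.1·0.58 = 543.46 − 159.21 = 384.25.
With uncorrelated errors the cross-covariances are all true-score covariance, so they carry over unchanged; only the diagonal terms shrink to ρᵢσᵢ².
True-score variance = [22.5²·0.85 + 6.1²·0.91] − 159.21 = 464.174 − 159.21 = 304.964.
Reliability = 304.964 / 384.25 = 0.7937.

0.7937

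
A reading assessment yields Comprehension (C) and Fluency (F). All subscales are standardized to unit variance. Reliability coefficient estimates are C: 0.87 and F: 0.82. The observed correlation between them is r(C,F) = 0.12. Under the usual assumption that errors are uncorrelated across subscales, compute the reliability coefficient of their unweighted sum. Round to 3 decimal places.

0.862

Var(C+F) = 2 + 2·[0.12] = 2 + 0.24 = 2.24.
Under uncorrelated errors the observed covariances equal the true-score covariances, so only the own-variance terms attenuate.
True-score variance = [0.87 + 0.82] + 0.24 = 1.69 + 0.24 = 1.93.
Reliability = 1.93 / 2.24 = 0.862.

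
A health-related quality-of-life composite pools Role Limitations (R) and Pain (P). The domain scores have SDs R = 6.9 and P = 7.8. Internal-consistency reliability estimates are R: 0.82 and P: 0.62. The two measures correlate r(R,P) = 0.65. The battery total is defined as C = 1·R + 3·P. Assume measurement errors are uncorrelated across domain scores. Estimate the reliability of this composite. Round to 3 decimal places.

0.731

Var(C) = 6.9² + 3²·7.8² + 2·[3·6.9·7.8·0.65] = 595.17 + 209.898 = 805.068.
Under uncorrelated errors the observed covariances equal the true-score covariances, so only the own-variance terms attenuate.
True-score variance = [6.9²·0.82 + 3²·7.8²·0.62] + 209.898 = 378.527 + 209.898 = 588.425.
Reliability = 588.425 / 805.068 = 0.731.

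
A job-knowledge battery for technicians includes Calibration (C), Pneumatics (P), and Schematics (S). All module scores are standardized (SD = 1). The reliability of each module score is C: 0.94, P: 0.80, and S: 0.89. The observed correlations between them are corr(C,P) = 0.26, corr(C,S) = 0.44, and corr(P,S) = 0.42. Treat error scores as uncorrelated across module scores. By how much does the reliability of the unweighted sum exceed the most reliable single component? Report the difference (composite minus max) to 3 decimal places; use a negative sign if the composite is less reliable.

Var(sum) = 3 + 2.24 = 5.24; true-score variance = 2.63 + 2.24 = 4.87; composite reliability = 0.9294.
Max component reliability = 0.9400.
Difference = 0.9294 − 0.9400 = -0.011.

-0.011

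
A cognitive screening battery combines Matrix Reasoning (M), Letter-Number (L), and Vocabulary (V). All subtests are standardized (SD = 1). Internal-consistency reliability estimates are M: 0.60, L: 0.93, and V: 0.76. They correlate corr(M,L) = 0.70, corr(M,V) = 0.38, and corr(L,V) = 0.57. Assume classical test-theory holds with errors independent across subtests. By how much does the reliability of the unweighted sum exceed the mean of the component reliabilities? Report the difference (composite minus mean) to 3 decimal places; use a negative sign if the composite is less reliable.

Var(sum) = 3 + 3.3 = 6.3; true-score variance = 2.29 + 3.3 = 5.59; composite reliability = 0.8873.
Mean component reliability = 0.7633.
Difference = 0.8873 − 0.7633 = 0.124.

0.124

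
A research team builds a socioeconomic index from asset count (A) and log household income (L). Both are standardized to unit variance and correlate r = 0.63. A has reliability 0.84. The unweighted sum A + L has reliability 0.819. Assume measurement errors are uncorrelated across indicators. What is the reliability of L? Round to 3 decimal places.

Var(A+L) = 2 + 2·0.63 = 3.260.
True-score variance = ρ_A + ρ_L + 2·0.63, so 0.819 = (0.84 + ρ_L + 1.26) / 3.260.
ρ_L = 0.819·3.260 − 0.84 − 1.26 = 0.570.

0.570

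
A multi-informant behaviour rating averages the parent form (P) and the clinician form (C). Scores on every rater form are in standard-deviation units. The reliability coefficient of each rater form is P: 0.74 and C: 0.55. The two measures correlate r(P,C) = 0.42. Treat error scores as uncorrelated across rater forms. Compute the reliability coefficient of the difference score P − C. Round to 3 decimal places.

Var(P−C) = 1 + 1 − 2·0.42 = 2 − 0.84 = 1.16.
With uncorrelated errors the cross-covariances are all true-score covariance, so they carry over unchanged; only the diagonal terms shrink to ρᵢσᵢ².
True-score variance = [0.74 + 0.55] − 0.84 = 1.29 − 0.84 = 0.45.
Reliability = 0.45 / 1.16 = 0.388.

0.388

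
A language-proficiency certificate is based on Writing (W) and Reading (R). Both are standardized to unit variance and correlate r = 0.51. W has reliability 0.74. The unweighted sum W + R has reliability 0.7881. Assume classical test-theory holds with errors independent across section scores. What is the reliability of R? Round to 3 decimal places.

Var(W+R) = 2 + 2·0.51 = 3.020.
True-score variance = ρ_W + ρ_R + 2·0.51, so 0.7881 = (0.74 + ρ_R + 1.02) / 3.020.
ρ_R = 0.7881·3.020 − 0.74 − 1.02 = 0.620.

0.620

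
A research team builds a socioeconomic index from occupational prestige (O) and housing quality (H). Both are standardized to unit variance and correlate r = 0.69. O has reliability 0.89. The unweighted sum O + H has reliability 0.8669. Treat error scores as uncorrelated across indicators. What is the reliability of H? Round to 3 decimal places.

0.660

Var(O+H) = 2 + 2·0.69 = 3.380.
True-score variance = ρ_O + ρ_H + 2·0.69, so 0.8669 = (0.89 + ρ_H + 1.38) / 3.380.
ρ_H = 0.8669·3.380 − 0.89 − 1.38 = 0.660.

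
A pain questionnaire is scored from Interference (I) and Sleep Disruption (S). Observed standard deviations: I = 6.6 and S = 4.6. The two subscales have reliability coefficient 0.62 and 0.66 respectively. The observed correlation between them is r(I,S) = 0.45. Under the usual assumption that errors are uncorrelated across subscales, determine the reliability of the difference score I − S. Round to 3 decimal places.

Var(I−S) = 6.6² + 4.6² − 2·6.6·4.6·0.45 = 64.72 − 27.324 = 37.396.
Because errors are independent across components, Cov(Tᵢ,Tⱼ) = Cov(Xᵢ,Xⱼ); the off-diagonal part of the true-score variance is the same as above.
True-score variance = [6.6²·0.62 + 4.6²·0.66] − 27.324 = 40.9728 − 27.324 = 13.6488.
Reliability = 13.6488 / 37.396 = 0.365.

0.365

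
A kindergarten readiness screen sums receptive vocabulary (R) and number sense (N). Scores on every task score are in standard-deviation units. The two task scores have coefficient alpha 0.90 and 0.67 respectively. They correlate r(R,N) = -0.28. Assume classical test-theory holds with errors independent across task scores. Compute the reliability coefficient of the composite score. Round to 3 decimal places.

0.701

Var(R+N) = 2 + 2·[(-0.28)] = 2 − 0.56 = 1.44.
Under uncorrelated errors the observed covariances equal the true-score covariances, so only the own-variance terms attenuate.
True-score variance = [0.90 + 0.67] − 0.56 = 1.57 − 0.56 = 1.01.
Reliability = 1.01 / 1.44 = 0.701.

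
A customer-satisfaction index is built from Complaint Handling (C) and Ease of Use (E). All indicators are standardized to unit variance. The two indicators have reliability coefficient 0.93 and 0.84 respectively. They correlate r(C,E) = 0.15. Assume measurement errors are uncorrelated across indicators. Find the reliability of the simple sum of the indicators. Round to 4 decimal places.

Var(C+E) = 2 + 2·[0.15] = 2 + 0.3 = 2.3.
Under uncorrelated errors the observed covariances equal the true-score covariances, so only the own-variance terms attenuate.
True-score variance = [0.93 + 0.84] + 0.3 = 1.77 + 0.3 = 2.07.
Reliability = 2.07 / 2.3 = 0.9000.

0.9000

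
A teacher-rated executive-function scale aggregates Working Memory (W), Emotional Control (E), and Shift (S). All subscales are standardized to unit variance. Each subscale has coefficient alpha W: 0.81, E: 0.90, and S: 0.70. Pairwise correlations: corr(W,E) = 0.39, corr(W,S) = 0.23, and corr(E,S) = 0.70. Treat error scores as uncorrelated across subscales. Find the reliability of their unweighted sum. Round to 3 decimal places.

Var(W+E+S) = 3 + 2·[0.39 + 0.23 + 0.70] = 3 + 2.64 = 5.64.
With uncorrelated errors the cross-covariances are all true-score covariance, so they carry over unchanged; only the diagonal terms shrink to ρᵢσᵢ².
True-score variance = [0.81 + 0.90 + 0.70] + 2.64 = 2.41 + 2.64 = 5.05.
Reliability = 5.05 / 5.64 = 0.895.

0.895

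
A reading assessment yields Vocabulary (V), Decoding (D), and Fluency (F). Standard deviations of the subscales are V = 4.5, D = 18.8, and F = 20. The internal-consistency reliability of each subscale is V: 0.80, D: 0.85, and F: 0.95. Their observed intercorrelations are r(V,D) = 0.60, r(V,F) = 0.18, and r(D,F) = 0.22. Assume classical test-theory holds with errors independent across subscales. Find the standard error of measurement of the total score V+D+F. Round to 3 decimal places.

8.779

Var(total) = 773.69 + 299.36 = 1073.05.
True-score variance = 696.624 + 299.36 = 995.984, so reliability = 0.9282.
Error variance = 1073.05 − 995.984 = 77.066; SEM = √77.066 = 8.779.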